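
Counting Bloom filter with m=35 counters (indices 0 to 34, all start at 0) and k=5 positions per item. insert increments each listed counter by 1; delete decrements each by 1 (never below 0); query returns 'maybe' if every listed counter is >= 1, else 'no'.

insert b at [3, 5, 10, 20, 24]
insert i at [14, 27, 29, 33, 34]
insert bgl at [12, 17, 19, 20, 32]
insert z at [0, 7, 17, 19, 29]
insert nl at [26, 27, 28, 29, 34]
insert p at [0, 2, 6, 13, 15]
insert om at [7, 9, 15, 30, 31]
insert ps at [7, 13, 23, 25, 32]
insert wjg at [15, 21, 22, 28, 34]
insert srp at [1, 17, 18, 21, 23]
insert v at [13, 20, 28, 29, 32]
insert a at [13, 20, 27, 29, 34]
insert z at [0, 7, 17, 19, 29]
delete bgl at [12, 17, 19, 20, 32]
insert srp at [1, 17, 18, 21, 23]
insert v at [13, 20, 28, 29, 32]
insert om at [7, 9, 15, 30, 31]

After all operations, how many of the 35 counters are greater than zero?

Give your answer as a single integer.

Answer: 30

Derivation:
Step 1: insert b at [3, 5, 10, 20, 24] -> counters=[0,0,0,1,0,1,0,0,0,0,1,0,0,0,0,0,0,0,0,0,1,0,0,0,1,0,0,0,0,0,0,0,0,0,0]
Step 2: insert i at [14, 27, 29, 33, 34] -> counters=[0,0,0,1,0,1,0,0,0,0,1,0,0,0,1,0,0,0,0,0,1,0,0,0,1,0,0,1,0,1,0,0,0,1,1]
Step 3: insert bgl at [12, 17, 19, 20, 32] -> counters=[0,0,0,1,0,1,0,0,0,0,1,0,1,0,1,0,0,1,0,1,2,0,0,0,1,0,0,1,0,1,0,0,1,1,1]
Step 4: insert z at [0, 7, 17, 19, 29] -> counters=[1,0,0,1,0,1,0,1,0,0,1,0,1,0,1,0,0,2,0,2,2,0,0,0,1,0,0,1,0,2,0,0,1,1,1]
Step 5: insert nl at [26, 27, 28, 29, 34] -> counters=[1,0,0,1,0,1,0,1,0,0,1,0,1,0,1,0,0,2,0,2,2,0,0,0,1,0,1,2,1,3,0,0,1,1,2]
Step 6: insert p at [0, 2, 6, 13, 15] -> counters=[2,0,1,1,0,1,1,1,0,0,1,0,1,1,1,1,0,2,0,2,2,0,0,0,1,0,1,2,1,3,0,0,1,1,2]
Step 7: insert om at [7, 9, 15, 30, 31] -> counters=[2,0,1,1,0,1,1,2,0,1,1,0,1,1,1,2,0,2,0,2,2,0,0,0,1,0,1,2,1,3,1,1,1,1,2]
Step 8: insert ps at [7, 13, 23, 25, 32] -> counters=[2,0,1,1,0,1,1,3,0,1,1,0,1,2,1,2,0,2,0,2,2,0,0,1,1,1,1,2,1,3,1,1,2,1,2]
Step 9: insert wjg at [15, 21, 22, 28, 34] -> counters=[2,0,1,1,0,1,1,3,0,1,1,0,1,2,1,3,0,2,0,2,2,1,1,1,1,1,1,2,2,3,1,1,2,1,3]
Step 10: insert srp at [1, 17, 18, 21, 23] -> counters=[2,1,1,1,0,1,1,3,0,1,1,0,1,2,1,3,0,3,1,2,2,2,1,2,1,1,1,2,2,3,1,1,2,1,3]
Step 11: insert v at [13, 20, 28, 29, 32] -> counters=[2,1,1,1,0,1,1,3,0,1,1,0,1,3,1,3,0,3,1,2,3,2,1,2,1,1,1,2,3,4,1,1,3,1,3]
Step 12: insert a at [13, 20, 27, 29, 34] -> counters=[2,1,1,1,0,1,1,3,0,1,1,0,1,4,1,3,0,3,1,2,4,2,1,2,1,1,1,3,3,5,1,1,3,1,4]
Step 13: insert z at [0, 7, 17, 19, 29] -> counters=[3,1,1,1,0,1,1,4,0,1,1,0,1,4,1,3,0,4,1,3,4,2,1,2,1,1,1,3,3,6,1,1,3,1,4]
Step 14: delete bgl at [12, 17, 19, 20, 32] -> counters=[3,1,1,1,0,1,1,4,0,1,1,0,0,4,1,3,0,3,1,2,3,2,1,2,1,1,1,3,3,6,1,1,2,1,4]
Step 15: insert srp at [1, 17, 18, 21, 23] -> counters=[3,2,1,1,0,1,1,4,0,1,1,0,0,4,1,3,0,4,2,2,3,3,1,3,1,1,1,3,3,6,1,1,2,1,4]
Step 16: insert v at [13, 20, 28, 29, 32] -> counters=[3,2,1,1,0,1,1,4,0,1,1,0,0,5,1,3,0,4,2,2,4,3,1,3,1,1,1,3,4,7,1,1,3,1,4]
Step 17: insert om at [7, 9, 15, 30, 31] -> counters=[3,2,1,1,0,1,1,5,0,2,1,0,0,5,1,4,0,4,2,2,4,3,1,3,1,1,1,3,4,7,2,2,3,1,4]
Final counters=[3,2,1,1,0,1,1,5,0,2,1,0,0,5,1,4,0,4,2,2,4,3,1,3,1,1,1,3,4,7,2,2,3,1,4] -> 30 nonzero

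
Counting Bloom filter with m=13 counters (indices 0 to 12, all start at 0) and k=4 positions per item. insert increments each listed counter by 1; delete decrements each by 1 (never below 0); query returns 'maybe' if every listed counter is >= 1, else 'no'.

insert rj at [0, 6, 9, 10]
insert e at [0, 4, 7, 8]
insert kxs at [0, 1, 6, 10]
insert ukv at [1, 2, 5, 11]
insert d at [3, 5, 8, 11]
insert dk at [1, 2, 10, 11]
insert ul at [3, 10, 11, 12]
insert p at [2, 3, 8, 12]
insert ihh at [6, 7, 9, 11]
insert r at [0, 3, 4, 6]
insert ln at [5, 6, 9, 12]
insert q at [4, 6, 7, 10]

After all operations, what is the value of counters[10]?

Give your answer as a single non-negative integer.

Answer: 5

Derivation:
Step 1: insert rj at [0, 6, 9, 10] -> counters=[1,0,0,0,0,0,1,0,0,1,1,0,0]
Step 2: insert e at [0, 4, 7, 8] -> counters=[2,0,0,0,1,0,1,1,1,1,1,0,0]
Step 3: insert kxs at [0, 1, 6, 10] -> counters=[3,1,0,0,1,0,2,1,1,1,2,0,0]
Step 4: insert ukv at [1, 2, 5, 11] -> counters=[3,2,1,0,1,1,2,1,1,1,2,1,0]
Step 5: insert d at [3, 5, 8, 11] -> counters=[3,2,1,1,1,2,2,1,2,1,2,2,0]
Step 6: insert dk at [1, 2, 10, 11] -> counters=[3,3,2,1,1,2,2,1,2,1,3,3,0]
Step 7: insert ul at [3, 10, 11, 12] -> counters=[3,3,2,2,1,2,2,1,2,1,4,4,1]
Step 8: insert p at [2, 3, 8, 12] -> counters=[3,3,3,3,1,2,2,1,3,1,4,4,2]
Step 9: insert ihh at [6, 7, 9, 11] -> counters=[3,3,3,3,1,2,3,2,3,2,4,5,2]
Step 10: insert r at [0, 3, 4, 6] -> counters=[4,3,3,4,2,2,4,2,3,2,4,5,2]
Step 11: insert ln at [5, 6, 9, 12] -> counters=[4,3,3,4,2,3,5,2,3,3,4,5,3]
Step 12: insert q at [4, 6, 7, 10] -> counters=[4,3,3,4,3,3,6,3,3,3,5,5,3]
Final counters=[4,3,3,4,3,3,6,3,3,3,5,5,3] -> counters[10]=5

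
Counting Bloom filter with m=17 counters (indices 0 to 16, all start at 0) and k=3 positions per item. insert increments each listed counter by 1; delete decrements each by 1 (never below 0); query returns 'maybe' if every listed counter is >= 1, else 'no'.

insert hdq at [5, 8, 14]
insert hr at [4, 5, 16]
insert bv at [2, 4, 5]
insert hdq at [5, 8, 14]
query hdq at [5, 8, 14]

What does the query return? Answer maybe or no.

Answer: maybe

Derivation:
Step 1: insert hdq at [5, 8, 14] -> counters=[0,0,0,0,0,1,0,0,1,0,0,0,0,0,1,0,0]
Step 2: insert hr at [4, 5, 16] -> counters=[0,0,0,0,1,2,0,0,1,0,0,0,0,0,1,0,1]
Step 3: insert bv at [2, 4, 5] -> counters=[0,0,1,0,2,3,0,0,1,0,0,0,0,0,1,0,1]
Step 4: insert hdq at [5, 8, 14] -> counters=[0,0,1,0,2,4,0,0,2,0,0,0,0,0,2,0,1]
Query hdq: check counters[5]=4 counters[8]=2 counters[14]=2 -> maybe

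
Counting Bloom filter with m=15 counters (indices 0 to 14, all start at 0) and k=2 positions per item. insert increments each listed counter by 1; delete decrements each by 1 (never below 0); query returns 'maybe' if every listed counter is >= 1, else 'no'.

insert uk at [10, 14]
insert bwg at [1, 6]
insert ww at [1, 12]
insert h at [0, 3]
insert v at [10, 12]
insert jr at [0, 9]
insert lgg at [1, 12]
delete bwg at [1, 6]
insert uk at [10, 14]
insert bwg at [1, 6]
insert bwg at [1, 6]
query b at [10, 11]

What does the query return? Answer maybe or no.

Step 1: insert uk at [10, 14] -> counters=[0,0,0,0,0,0,0,0,0,0,1,0,0,0,1]
Step 2: insert bwg at [1, 6] -> counters=[0,1,0,0,0,0,1,0,0,0,1,0,0,0,1]
Step 3: insert ww at [1, 12] -> counters=[0,2,0,0,0,0,1,0,0,0,1,0,1,0,1]
Step 4: insert h at [0, 3] -> counters=[1,2,0,1,0,0,1,0,0,0,1,0,1,0,1]
Step 5: insert v at [10, 12] -> counters=[1,2,0,1,0,0,1,0,0,0,2,0,2,0,1]
Step 6: insert jr at [0, 9] -> counters=[2,2,0,1,0,0,1,0,0,1,2,0,2,0,1]
Step 7: insert lgg at [1, 12] -> counters=[2,3,0,1,0,0,1,0,0,1,2,0,3,0,1]
Step 8: delete bwg at [1, 6] -> counters=[2,2,0,1,0,0,0,0,0,1,2,0,3,0,1]
Step 9: insert uk at [10, 14] -> counters=[2,2,0,1,0,0,0,0,0,1,3,0,3,0,2]
Step 10: insert bwg at [1, 6] -> counters=[2,3,0,1,0,0,1,0,0,1,3,0,3,0,2]
Step 11: insert bwg at [1, 6] -> counters=[2,4,0,1,0,0,2,0,0,1,3,0,3,0,2]
Query b: check counters[10]=3 counters[11]=0 -> no

Answer: no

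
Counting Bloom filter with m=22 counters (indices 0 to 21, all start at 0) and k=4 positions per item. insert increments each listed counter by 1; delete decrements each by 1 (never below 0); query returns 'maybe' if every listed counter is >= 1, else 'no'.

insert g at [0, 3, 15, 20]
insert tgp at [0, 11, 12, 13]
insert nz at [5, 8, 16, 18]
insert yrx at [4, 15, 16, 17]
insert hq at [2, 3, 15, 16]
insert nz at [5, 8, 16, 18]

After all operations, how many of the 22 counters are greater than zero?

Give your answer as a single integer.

Answer: 14

Derivation:
Step 1: insert g at [0, 3, 15, 20] -> counters=[1,0,0,1,0,0,0,0,0,0,0,0,0,0,0,1,0,0,0,0,1,0]
Step 2: insert tgp at [0, 11, 12, 13] -> counters=[2,0,0,1,0,0,0,0,0,0,0,1,1,1,0,1,0,0,0,0,1,0]
Step 3: insert nz at [5, 8, 16, 18] -> counters=[2,0,0,1,0,1,0,0,1,0,0,1,1,1,0,1,1,0,1,0,1,0]
Step 4: insert yrx at [4, 15, 16, 17] -> counters=[2,0,0,1,1,1,0,0,1,0,0,1,1,1,0,2,2,1,1,0,1,0]
Step 5: insert hq at [2, 3, 15, 16] -> counters=[2,0,1,2,1,1,0,0,1,0,0,1,1,1,0,3,3,1,1,0,1,0]
Step 6: insert nz at [5, 8, 16, 18] -> counters=[2,0,1,2,1,2,0,0,2,0,0,1,1,1,0,3,4,1,2,0,1,0]
Final counters=[2,0,1,2,1,2,0,0,2,0,0,1,1,1,0,3,4,1,2,0,1,0] -> 14 nonzero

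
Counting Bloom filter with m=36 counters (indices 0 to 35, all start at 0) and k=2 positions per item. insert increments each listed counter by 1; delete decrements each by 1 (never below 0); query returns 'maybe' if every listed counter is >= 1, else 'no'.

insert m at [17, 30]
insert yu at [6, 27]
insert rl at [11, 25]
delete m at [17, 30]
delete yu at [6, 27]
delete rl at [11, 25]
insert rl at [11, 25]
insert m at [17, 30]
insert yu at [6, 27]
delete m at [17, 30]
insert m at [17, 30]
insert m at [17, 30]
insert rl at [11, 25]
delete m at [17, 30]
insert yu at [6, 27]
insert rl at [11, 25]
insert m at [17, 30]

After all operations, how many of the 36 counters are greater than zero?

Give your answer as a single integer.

Answer: 6

Derivation:
Step 1: insert m at [17, 30] -> counters=[0,0,0,0,0,0,0,0,0,0,0,0,0,0,0,0,0,1,0,0,0,0,0,0,0,0,0,0,0,0,1,0,0,0,0,0]
Step 2: insert yu at [6, 27] -> counters=[0,0,0,0,0,0,1,0,0,0,0,0,0,0,0,0,0,1,0,0,0,0,0,0,0,0,0,1,0,0,1,0,0,0,0,0]
Step 3: insert rl at [11, 25] -> counters=[0,0,0,0,0,0,1,0,0,0,0,1,0,0,0,0,0,1,0,0,0,0,0,0,0,1,0,1,0,0,1,0,0,0,0,0]
Step 4: delete m at [17, 30] -> counters=[0,0,0,0,0,0,1,0,0,0,0,1,0,0,0,0,0,0,0,0,0,0,0,0,0,1,0,1,0,0,0,0,0,0,0,0]
Step 5: delete yu at [6, 27] -> counters=[0,0,0,0,0,0,0,0,0,0,0,1,0,0,0,0,0,0,0,0,0,0,0,0,0,1,0,0,0,0,0,0,0,0,0,0]
Step 6: delete rl at [11, 25] -> counters=[0,0,0,0,0,0,0,0,0,0,0,0,0,0,0,0,0,0,0,0,0,0,0,0,0,0,0,0,0,0,0,0,0,0,0,0]
Step 7: insert rl at [11, 25] -> counters=[0,0,0,0,0,0,0,0,0,0,0,1,0,0,0,0,0,0,0,0,0,0,0,0,0,1,0,0,0,0,0,0,0,0,0,0]
Step 8: insert m at [17, 30] -> counters=[0,0,0,0,0,0,0,0,0,0,0,1,0,0,0,0,0,1,0,0,0,0,0,0,0,1,0,0,0,0,1,0,0,0,0,0]
Step 9: insert yu at [6, 27] -> counters=[0,0,0,0,0,0,1,0,0,0,0,1,0,0,0,0,0,1,0,0,0,0,0,0,0,1,0,1,0,0,1,0,0,0,0,0]
Step 10: delete m at [17, 30] -> counters=[0,0,0,0,0,0,1,0,0,0,0,1,0,0,0,0,0,0,0,0,0,0,0,0,0,1,0,1,0,0,0,0,0,0,0,0]
Step 11: insert m at [17, 30] -> counters=[0,0,0,0,0,0,1,0,0,0,0,1,0,0,0,0,0,1,0,0,0,0,0,0,0,1,0,1,0,0,1,0,0,0,0,0]
Step 12: insert m at [17, 30] -> counters=[0,0,0,0,0,0,1,0,0,0,0,1,0,0,0,0,0,2,0,0,0,0,0,0,0,1,0,1,0,0,2,0,0,0,0,0]
Step 13: insert rl at [11, 25] -> counters=[0,0,0,0,0,0,1,0,0,0,0,2,0,0,0,0,0,2,0,0,0,0,0,0,0,2,0,1,0,0,2,0,0,0,0,0]
Step 14: delete m at [17, 30] -> counters=[0,0,0,0,0,0,1,0,0,0,0,2,0,0,0,0,0,1,0,0,0,0,0,0,0,2,0,1,0,0,1,0,0,0,0,0]
Step 15: insert yu at [6, 27] -> counters=[0,0,0,0,0,0,2,0,0,0,0,2,0,0,0,0,0,1,0,0,0,0,0,0,0,2,0,2,0,0,1,0,0,0,0,0]
Step 16: insert rl at [11, 25] -> counters=[0,0,0,0,0,0,2,0,0,0,0,3,0,0,0,0,0,1,0,0,0,0,0,0,0,3,0,2,0,0,1,0,0,0,0,0]
Step 17: insert m at [17, 30] -> counters=[0,0,0,0,0,0,2,0,0,0,0,3,0,0,0,0,0,2,0,0,0,0,0,0,0,3,0,2,0,0,2,0,0,0,0,0]
Final counters=[0,0,0,0,0,0,2,0,0,0,0,3,0,0,0,0,0,2,0,0,0,0,0,0,0,3,0,2,0,0,2,0,0,0,0,0] -> 6 nonzero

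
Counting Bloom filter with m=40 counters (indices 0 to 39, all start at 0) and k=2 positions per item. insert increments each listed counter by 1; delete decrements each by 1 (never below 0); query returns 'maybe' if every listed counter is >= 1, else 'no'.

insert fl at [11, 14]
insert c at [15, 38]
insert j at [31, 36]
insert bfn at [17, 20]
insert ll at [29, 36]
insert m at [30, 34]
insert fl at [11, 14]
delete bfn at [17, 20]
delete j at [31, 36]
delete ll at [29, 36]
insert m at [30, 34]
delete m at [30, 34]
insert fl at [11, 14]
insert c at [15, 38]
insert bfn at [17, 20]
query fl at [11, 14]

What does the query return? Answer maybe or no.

Answer: maybe

Derivation:
Step 1: insert fl at [11, 14] -> counters=[0,0,0,0,0,0,0,0,0,0,0,1,0,0,1,0,0,0,0,0,0,0,0,0,0,0,0,0,0,0,0,0,0,0,0,0,0,0,0,0]
Step 2: insert c at [15, 38] -> counters=[0,0,0,0,0,0,0,0,0,0,0,1,0,0,1,1,0,0,0,0,0,0,0,0,0,0,0,0,0,0,0,0,0,0,0,0,0,0,1,0]
Step 3: insert j at [31, 36] -> counters=[0,0,0,0,0,0,0,0,0,0,0,1,0,0,1,1,0,0,0,0,0,0,0,0,0,0,0,0,0,0,0,1,0,0,0,0,1,0,1,0]
Step 4: insert bfn at [17, 20] -> counters=[0,0,0,0,0,0,0,0,0,0,0,1,0,0,1,1,0,1,0,0,1,0,0,0,0,0,0,0,0,0,0,1,0,0,0,0,1,0,1,0]
Step 5: insert ll at [29, 36] -> counters=[0,0,0,0,0,0,0,0,0,0,0,1,0,0,1,1,0,1,0,0,1,0,0,0,0,0,0,0,0,1,0,1,0,0,0,0,2,0,1,0]
Step 6: insert m at [30, 34] -> counters=[0,0,0,0,0,0,0,0,0,0,0,1,0,0,1,1,0,1,0,0,1,0,0,0,0,0,0,0,0,1,1,1,0,0,1,0,2,0,1,0]
Step 7: insert fl at [11, 14] -> counters=[0,0,0,0,0,0,0,0,0,0,0,2,0,0,2,1,0,1,0,0,1,0,0,0,0,0,0,0,0,1,1,1,0,0,1,0,2,0,1,0]
Step 8: delete bfn at [17, 20] -> counters=[0,0,0,0,0,0,0,0,0,0,0,2,0,0,2,1,0,0,0,0,0,0,0,0,0,0,0,0,0,1,1,1,0,0,1,0,2,0,1,0]
Step 9: delete j at [31, 36] -> counters=[0,0,0,0,0,0,0,0,0,0,0,2,0,0,2,1,0,0,0,0,0,0,0,0,0,0,0,0,0,1,1,0,0,0,1,0,1,0,1,0]
Step 10: delete ll at [29, 36] -> counters=[0,0,0,0,0,0,0,0,0,0,0,2,0,0,2,1,0,0,0,0,0,0,0,0,0,0,0,0,0,0,1,0,0,0,1,0,0,0,1,0]
Step 11: insert m at [30, 34] -> counters=[0,0,0,0,0,0,0,0,0,0,0,2,0,0,2,1,0,0,0,0,0,0,0,0,0,0,0,0,0,0,2,0,0,0,2,0,0,0,1,0]
Step 12: delete m at [30, 34] -> counters=[0,0,0,0,0,0,0,0,0,0,0,2,0,0,2,1,0,0,0,0,0,0,0,0,0,0,0,0,0,0,1,0,0,0,1,0,0,0,1,0]
Step 13: insert fl at [11, 14] -> counters=[0,0,0,0,0,0,0,0,0,0,0,3,0,0,3,1,0,0,0,0,0,0,0,0,0,0,0,0,0,0,1,0,0,0,1,0,0,0,1,0]
Step 14: insert c at [15, 38] -> counters=[0,0,0,0,0,0,0,0,0,0,0,3,0,0,3,2,0,0,0,0,0,0,0,0,0,0,0,0,0,0,1,0,0,0,1,0,0,0,2,0]
Step 15: insert bfn at [17, 20] -> counters=[0,0,0,0,0,0,0,0,0,0,0,3,0,0,3,2,0,1,0,0,1,0,0,0,0,0,0,0,0,0,1,0,0,0,1,0,0,0,2,0]
Query fl: check counters[11]=3 counters[14]=3 -> maybe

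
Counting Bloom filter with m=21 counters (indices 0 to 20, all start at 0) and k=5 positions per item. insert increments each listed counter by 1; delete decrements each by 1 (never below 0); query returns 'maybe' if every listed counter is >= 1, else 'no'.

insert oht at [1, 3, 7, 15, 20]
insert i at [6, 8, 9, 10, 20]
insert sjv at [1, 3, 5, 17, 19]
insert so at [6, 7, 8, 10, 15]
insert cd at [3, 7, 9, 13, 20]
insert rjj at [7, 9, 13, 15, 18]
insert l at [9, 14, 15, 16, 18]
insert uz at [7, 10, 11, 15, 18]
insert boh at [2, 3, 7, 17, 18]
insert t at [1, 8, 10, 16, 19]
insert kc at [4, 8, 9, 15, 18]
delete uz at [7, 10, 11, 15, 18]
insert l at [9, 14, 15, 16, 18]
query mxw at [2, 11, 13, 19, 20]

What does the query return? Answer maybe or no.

Step 1: insert oht at [1, 3, 7, 15, 20] -> counters=[0,1,0,1,0,0,0,1,0,0,0,0,0,0,0,1,0,0,0,0,1]
Step 2: insert i at [6, 8, 9, 10, 20] -> counters=[0,1,0,1,0,0,1,1,1,1,1,0,0,0,0,1,0,0,0,0,2]
Step 3: insert sjv at [1, 3, 5, 17, 19] -> counters=[0,2,0,2,0,1,1,1,1,1,1,0,0,0,0,1,0,1,0,1,2]
Step 4: insert so at [6, 7, 8, 10, 15] -> counters=[0,2,0,2,0,1,2,2,2,1,2,0,0,0,0,2,0,1,0,1,2]
Step 5: insert cd at [3, 7, 9, 13, 20] -> counters=[0,2,0,3,0,1,2,3,2,2,2,0,0,1,0,2,0,1,0,1,3]
Step 6: insert rjj at [7, 9, 13, 15, 18] -> counters=[0,2,0,3,0,1,2,4,2,3,2,0,0,2,0,3,0,1,1,1,3]
Step 7: insert l at [9, 14, 15, 16, 18] -> counters=[0,2,0,3,0,1,2,4,2,4,2,0,0,2,1,4,1,1,2,1,3]
Step 8: insert uz at [7, 10, 11, 15, 18] -> counters=[0,2,0,3,0,1,2,5,2,4,3,1,0,2,1,5,1,1,3,1,3]
Step 9: insert boh at [2, 3, 7, 17, 18] -> counters=[0,2,1,4,0,1,2,6,2,4,3,1,0,2,1,5,1,2,4,1,3]
Step 10: insert t at [1, 8, 10, 16, 19] -> counters=[0,3,1,4,0,1,2,6,3,4,4,1,0,2,1,5,2,2,4,2,3]
Step 11: insert kc at [4, 8, 9, 15, 18] -> counters=[0,3,1,4,1,1,2,6,4,5,4,1,0,2,1,6,2,2,5,2,3]
Step 12: delete uz at [7, 10, 11, 15, 18] -> counters=[0,3,1,4,1,1,2,5,4,5,3,0,0,2,1,5,2,2,4,2,3]
Step 13: insert l at [9, 14, 15, 16, 18] -> counters=[0,3,1,4,1,1,2,5,4,6,3,0,0,2,2,6,3,2,5,2,3]
Query mxw: check counters[2]=1 counters[11]=0 counters[13]=2 counters[19]=2 counters[20]=3 -> no

Answer: no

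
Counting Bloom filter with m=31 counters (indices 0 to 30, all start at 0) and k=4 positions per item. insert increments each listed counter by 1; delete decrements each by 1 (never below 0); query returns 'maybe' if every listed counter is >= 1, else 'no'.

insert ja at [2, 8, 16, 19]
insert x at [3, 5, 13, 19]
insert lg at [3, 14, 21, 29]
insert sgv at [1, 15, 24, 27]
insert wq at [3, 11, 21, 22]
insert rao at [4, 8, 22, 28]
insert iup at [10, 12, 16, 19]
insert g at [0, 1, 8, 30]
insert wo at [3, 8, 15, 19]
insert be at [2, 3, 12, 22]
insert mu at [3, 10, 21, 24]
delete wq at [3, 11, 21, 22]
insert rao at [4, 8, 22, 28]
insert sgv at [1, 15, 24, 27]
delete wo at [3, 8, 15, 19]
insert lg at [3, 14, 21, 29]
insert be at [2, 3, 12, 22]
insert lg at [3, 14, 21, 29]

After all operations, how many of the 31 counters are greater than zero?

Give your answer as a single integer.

Answer: 21

Derivation:
Step 1: insert ja at [2, 8, 16, 19] -> counters=[0,0,1,0,0,0,0,0,1,0,0,0,0,0,0,0,1,0,0,1,0,0,0,0,0,0,0,0,0,0,0]
Step 2: insert x at [3, 5, 13, 19] -> counters=[0,0,1,1,0,1,0,0,1,0,0,0,0,1,0,0,1,0,0,2,0,0,0,0,0,0,0,0,0,0,0]
Step 3: insert lg at [3, 14, 21, 29] -> counters=[0,0,1,2,0,1,0,0,1,0,0,0,0,1,1,0,1,0,0,2,0,1,0,0,0,0,0,0,0,1,0]
Step 4: insert sgv at [1, 15, 24, 27] -> counters=[0,1,1,2,0,1,0,0,1,0,0,0,0,1,1,1,1,0,0,2,0,1,0,0,1,0,0,1,0,1,0]
Step 5: insert wq at [3, 11, 21, 22] -> counters=[0,1,1,3,0,1,0,0,1,0,0,1,0,1,1,1,1,0,0,2,0,2,1,0,1,0,0,1,0,1,0]
Step 6: insert rao at [4, 8, 22, 28] -> counters=[0,1,1,3,1,1,0,0,2,0,0,1,0,1,1,1,1,0,0,2,0,2,2,0,1,0,0,1,1,1,0]
Step 7: insert iup at [10, 12, 16, 19] -> counters=[0,1,1,3,1,1,0,0,2,0,1,1,1,1,1,1,2,0,0,3,0,2,2,0,1,0,0,1,1,1,0]
Step 8: insert g at [0, 1, 8, 30] -> counters=[1,2,1,3,1,1,0,0,3,0,1,1,1,1,1,1,2,0,0,3,0,2,2,0,1,0,0,1,1,1,1]
Step 9: insert wo at [3, 8, 15, 19] -> counters=[1,2,1,4,1,1,0,0,4,0,1,1,1,1,1,2,2,0,0,4,0,2,2,0,1,0,0,1,1,1,1]
Step 10: insert be at [2, 3, 12, 22] -> counters=[1,2,2,5,1,1,0,0,4,0,1,1,2,1,1,2,2,0,0,4,0,2,3,0,1,0,0,1,1,1,1]
Step 11: insert mu at [3, 10, 21, 24] -> counters=[1,2,2,6,1,1,0,0,4,0,2,1,2,1,1,2,2,0,0,4,0,3,3,0,2,0,0,1,1,1,1]
Step 12: delete wq at [3, 11, 21, 22] -> counters=[1,2,2,5,1,1,0,0,4,0,2,0,2,1,1,2,2,0,0,4,0,2,2,0,2,0,0,1,1,1,1]
Step 13: insert rao at [4, 8, 22, 28] -> counters=[1,2,2,5,2,1,0,0,5,0,2,0,2,1,1,2,2,0,0,4,0,2,3,0,2,0,0,1,2,1,1]
Step 14: insert sgv at [1, 15, 24, 27] -> counters=[1,3,2,5,2,1,0,0,5,0,2,0,2,1,1,3,2,0,0,4,0,2,3,0,3,0,0,2,2,1,1]
Step 15: delete wo at [3, 8, 15, 19] -> counters=[1,3,2,4,2,1,0,0,4,0,2,0,2,1,1,2,2,0,0,3,0,2,3,0,3,0,0,2,2,1,1]
Step 16: insert lg at [3, 14, 21, 29] -> counters=[1,3,2,5,2,1,0,0,4,0,2,0,2,1,2,2,2,0,0,3,0,3,3,0,3,0,0,2,2,2,1]
Step 17: insert be at [2, 3, 12, 22] -> counters=[1,3,3,6,2,1,0,0,4,0,2,0,3,1,2,2,2,0,0,3,0,3,4,0,3,0,0,2,2,2,1]
Step 18: insert lg at [3, 14, 21, 29] -> counters=[1,3,3,7,2,1,0,0,4,0,2,0,3,1,3,2,2,0,0,3,0,4,4,0,3,0,0,2,2,3,1]
Final counters=[1,3,3,7,2,1,0,0,4,0,2,0,3,1,3,2,2,0,0,3,0,4,4,0,3,0,0,2,2,3,1] -> 21 nonzero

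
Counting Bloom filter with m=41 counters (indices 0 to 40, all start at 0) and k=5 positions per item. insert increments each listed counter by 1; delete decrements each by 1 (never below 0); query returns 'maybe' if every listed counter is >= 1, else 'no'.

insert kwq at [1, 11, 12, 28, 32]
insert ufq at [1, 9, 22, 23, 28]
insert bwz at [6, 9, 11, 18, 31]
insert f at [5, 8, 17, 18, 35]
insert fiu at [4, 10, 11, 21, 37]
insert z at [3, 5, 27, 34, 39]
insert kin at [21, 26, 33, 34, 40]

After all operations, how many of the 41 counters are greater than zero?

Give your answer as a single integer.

Step 1: insert kwq at [1, 11, 12, 28, 32] -> counters=[0,1,0,0,0,0,0,0,0,0,0,1,1,0,0,0,0,0,0,0,0,0,0,0,0,0,0,0,1,0,0,0,1,0,0,0,0,0,0,0,0]
Step 2: insert ufq at [1, 9, 22, 23, 28] -> counters=[0,2,0,0,0,0,0,0,0,1,0,1,1,0,0,0,0,0,0,0,0,0,1,1,0,0,0,0,2,0,0,0,1,0,0,0,0,0,0,0,0]
Step 3: insert bwz at [6, 9, 11, 18, 31] -> counters=[0,2,0,0,0,0,1,0,0,2,0,2,1,0,0,0,0,0,1,0,0,0,1,1,0,0,0,0,2,0,0,1,1,0,0,0,0,0,0,0,0]
Step 4: insert f at [5, 8, 17, 18, 35] -> counters=[0,2,0,0,0,1,1,0,1,2,0,2,1,0,0,0,0,1,2,0,0,0,1,1,0,0,0,0,2,0,0,1,1,0,0,1,0,0,0,0,0]
Step 5: insert fiu at [4, 10, 11, 21, 37] -> counters=[0,2,0,0,1,1,1,0,1,2,1,3,1,0,0,0,0,1,2,0,0,1,1,1,0,0,0,0,2,0,0,1,1,0,0,1,0,1,0,0,0]
Step 6: insert z at [3, 5, 27, 34, 39] -> counters=[0,2,0,1,1,2,1,0,1,2,1,3,1,0,0,0,0,1,2,0,0,1,1,1,0,0,0,1,2,0,0,1,1,0,1,1,0,1,0,1,0]
Step 7: insert kin at [21, 26, 33, 34, 40] -> counters=[0,2,0,1,1,2,1,0,1,2,1,3,1,0,0,0,0,1,2,0,0,2,1,1,0,0,1,1,2,0,0,1,1,1,2,1,0,1,0,1,1]
Final counters=[0,2,0,1,1,2,1,0,1,2,1,3,1,0,0,0,0,1,2,0,0,2,1,1,0,0,1,1,2,0,0,1,1,1,2,1,0,1,0,1,1] -> 26 nonzero

Answer: 26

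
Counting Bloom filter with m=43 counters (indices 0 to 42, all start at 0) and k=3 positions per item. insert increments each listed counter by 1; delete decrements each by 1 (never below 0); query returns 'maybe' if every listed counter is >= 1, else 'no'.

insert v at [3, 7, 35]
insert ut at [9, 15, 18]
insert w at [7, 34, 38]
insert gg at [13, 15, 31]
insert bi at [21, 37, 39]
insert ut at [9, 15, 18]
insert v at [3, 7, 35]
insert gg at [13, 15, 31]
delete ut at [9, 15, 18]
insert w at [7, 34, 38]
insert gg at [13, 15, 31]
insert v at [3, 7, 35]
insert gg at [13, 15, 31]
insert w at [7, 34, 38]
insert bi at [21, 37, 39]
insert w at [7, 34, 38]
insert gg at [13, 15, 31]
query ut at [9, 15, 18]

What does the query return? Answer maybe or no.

Answer: maybe

Derivation:
Step 1: insert v at [3, 7, 35] -> counters=[0,0,0,1,0,0,0,1,0,0,0,0,0,0,0,0,0,0,0,0,0,0,0,0,0,0,0,0,0,0,0,0,0,0,0,1,0,0,0,0,0,0,0]
Step 2: insert ut at [9, 15, 18] -> counters=[0,0,0,1,0,0,0,1,0,1,0,0,0,0,0,1,0,0,1,0,0,0,0,0,0,0,0,0,0,0,0,0,0,0,0,1,0,0,0,0,0,0,0]
Step 3: insert w at [7, 34, 38] -> counters=[0,0,0,1,0,0,0,2,0,1,0,0,0,0,0,1,0,0,1,0,0,0,0,0,0,0,0,0,0,0,0,0,0,0,1,1,0,0,1,0,0,0,0]
Step 4: insert gg at [13, 15, 31] -> counters=[0,0,0,1,0,0,0,2,0,1,0,0,0,1,0,2,0,0,1,0,0,0,0,0,0,0,0,0,0,0,0,1,0,0,1,1,0,0,1,0,0,0,0]
Step 5: insert bi at [21, 37, 39] -> counters=[0,0,0,1,0,0,0,2,0,1,0,0,0,1,0,2,0,0,1,0,0,1,0,0,0,0,0,0,0,0,0,1,0,0,1,1,0,1,1,1,0,0,0]
Step 6: insert ut at [9, 15, 18] -> counters=[0,0,0,1,0,0,0,2,0,2,0,0,0,1,0,3,0,0,2,0,0,1,0,0,0,0,0,0,0,0,0,1,0,0,1,1,0,1,1,1,0,0,0]
Step 7: insert v at [3, 7, 35] -> counters=[0,0,0,2,0,0,0,3,0,2,0,0,0,1,0,3,0,0,2,0,0,1,0,0,0,0,0,0,0,0,0,1,0,0,1,2,0,1,1,1,0,0,0]
Step 8: insert gg at [13, 15, 31] -> counters=[0,0,0,2,0,0,0,3,0,2,0,0,0,2,0,4,0,0,2,0,0,1,0,0,0,0,0,0,0,0,0,2,0,0,1,2,0,1,1,1,0,0,0]
Step 9: delete ut at [9, 15, 18] -> counters=[0,0,0,2,0,0,0,3,0,1,0,0,0,2,0,3,0,0,1,0,0,1,0,0,0,0,0,0,0,0,0,2,0,0,1,2,0,1,1,1,0,0,0]
Step 10: insert w at [7, 34, 38] -> counters=[0,0,0,2,0,0,0,4,0,1,0,0,0,2,0,3,0,0,1,0,0,1,0,0,0,0,0,0,0,0,0,2,0,0,2,2,0,1,2,1,0,0,0]
Step 11: insert gg at [13, 15, 31] -> counters=[0,0,0,2,0,0,0,4,0,1,0,0,0,3,0,4,0,0,1,0,0,1,0,0,0,0,0,0,0,0,0,3,0,0,2,2,0,1,2,1,0,0,0]
Step 12: insert v at [3, 7, 35] -> counters=[0,0,0,3,0,0,0,5,0,1,0,0,0,3,0,4,0,0,1,0,0,1,0,0,0,0,0,0,0,0,0,3,0,0,2,3,0,1,2,1,0,0,0]
Step 13: insert gg at [13, 15, 31] -> counters=[0,0,0,3,0,0,0,5,0,1,0,0,0,4,0,5,0,0,1,0,0,1,0,0,0,0,0,0,0,0,0,4,0,0,2,3,0,1,2,1,0,0,0]
Step 14: insert w at [7, 34, 38] -> counters=[0,0,0,3,0,0,0,6,0,1,0,0,0,4,0,5,0,0,1,0,0,1,0,0,0,0,0,0,0,0,0,4,0,0,3,3,0,1,3,1,0,0,0]
Step 15: insert bi at [21, 37, 39] -> counters=[0,0,0,3,0,0,0,6,0,1,0,0,0,4,0,5,0,0,1,0,0,2,0,0,0,0,0,0,0,0,0,4,0,0,3,3,0,2,3,2,0,0,0]
Step 16: insert w at [7, 34, 38] -> counters=[0,0,0,3,0,0,0,7,0,1,0,0,0,4,0,5,0,0,1,0,0,2,0,0,0,0,0,0,0,0,0,4,0,0,4,3,0,2,4,2,0,0,0]
Step 17: insert gg at [13, 15, 31] -> counters=[0,0,0,3,0,0,0,7,0,1,0,0,0,5,0,6,0,0,1,0,0,2,0,0,0,0,0,0,0,0,0,5,0,0,4,3,0,2,4,2,0,0,0]
Query ut: check counters[9]=1 counters[15]=6 counters[18]=1 -> maybe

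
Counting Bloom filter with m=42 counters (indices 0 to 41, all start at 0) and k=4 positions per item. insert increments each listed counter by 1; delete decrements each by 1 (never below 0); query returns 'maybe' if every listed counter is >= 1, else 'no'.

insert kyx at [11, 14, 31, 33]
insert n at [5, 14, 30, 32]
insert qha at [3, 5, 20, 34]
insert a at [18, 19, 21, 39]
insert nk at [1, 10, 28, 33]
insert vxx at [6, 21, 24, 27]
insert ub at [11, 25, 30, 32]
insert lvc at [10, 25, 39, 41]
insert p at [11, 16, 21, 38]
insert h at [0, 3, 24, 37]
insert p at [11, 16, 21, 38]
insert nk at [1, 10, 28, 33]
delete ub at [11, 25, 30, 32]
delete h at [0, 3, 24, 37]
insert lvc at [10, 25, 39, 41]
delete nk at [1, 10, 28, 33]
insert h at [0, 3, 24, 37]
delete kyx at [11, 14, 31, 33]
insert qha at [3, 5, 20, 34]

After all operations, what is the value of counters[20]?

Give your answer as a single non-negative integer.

Answer: 2

Derivation:
Step 1: insert kyx at [11, 14, 31, 33] -> counters=[0,0,0,0,0,0,0,0,0,0,0,1,0,0,1,0,0,0,0,0,0,0,0,0,0,0,0,0,0,0,0,1,0,1,0,0,0,0,0,0,0,0]
Step 2: insert n at [5, 14, 30, 32] -> counters=[0,0,0,0,0,1,0,0,0,0,0,1,0,0,2,0,0,0,0,0,0,0,0,0,0,0,0,0,0,0,1,1,1,1,0,0,0,0,0,0,0,0]
Step 3: insert qha at [3, 5, 20, 34] -> counters=[0,0,0,1,0,2,0,0,0,0,0,1,0,0,2,0,0,0,0,0,1,0,0,0,0,0,0,0,0,0,1,1,1,1,1,0,0,0,0,0,0,0]
Step 4: insert a at [18, 19, 21, 39] -> counters=[0,0,0,1,0,2,0,0,0,0,0,1,0,0,2,0,0,0,1,1,1,1,0,0,0,0,0,0,0,0,1,1,1,1,1,0,0,0,0,1,0,0]
Step 5: insert nk at [1, 10, 28, 33] -> counters=[0,1,0,1,0,2,0,0,0,0,1,1,0,0,2,0,0,0,1,1,1,1,0,0,0,0,0,0,1,0,1,1,1,2,1,0,0,0,0,1,0,0]
Step 6: insert vxx at [6, 21, 24, 27] -> counters=[0,1,0,1,0,2,1,0,0,0,1,1,0,0,2,0,0,0,1,1,1,2,0,0,1,0,0,1,1,0,1,1,1,2,1,0,0,0,0,1,0,0]
Step 7: insert ub at [11, 25, 30, 32] -> counters=[0,1,0,1,0,2,1,0,0,0,1,2,0,0,2,0,0,0,1,1,1,2,0,0,1,1,0,1,1,0,2,1,2,2,1,0,0,0,0,1,0,0]
Step 8: insert lvc at [10, 25, 39, 41] -> counters=[0,1,0,1,0,2,1,0,0,0,2,2,0,0,2,0,0,0,1,1,1,2,0,0,1,2,0,1,1,0,2,1,2,2,1,0,0,0,0,2,0,1]
Step 9: insert p at [11, 16, 21, 38] -> counters=[0,1,0,1,0,2,1,0,0,0,2,3,0,0,2,0,1,0,1,1,1,3,0,0,1,2,0,1,1,0,2,1,2,2,1,0,0,0,1,2,0,1]
Step 10: insert h at [0, 3, 24, 37] -> counters=[1,1,0,2,0,2,1,0,0,0,2,3,0,0,2,0,1,0,1,1,1,3,0,0,2,2,0,1,1,0,2,1,2,2,1,0,0,1,1,2,0,1]
Step 11: insert p at [11, 16, 21, 38] -> counters=[1,1,0,2,0,2,1,0,0,0,2,4,0,0,2,0,2,0,1,1,1,4,0,0,2,2,0,1,1,0,2,1,2,2,1,0,0,1,2,2,0,1]
Step 12: insert nk at [1, 10, 28, 33] -> counters=[1,2,0,2,0,2,1,0,0,0,3,4,0,0,2,0,2,0,1,1,1,4,0,0,2,2,0,1,2,0,2,1,2,3,1,0,0,1,2,2,0,1]
Step 13: delete ub at [11, 25, 30, 32] -> counters=[1,2,0,2,0,2,1,0,0,0,3,3,0,0,2,0,2,0,1,1,1,4,0,0,2,1,0,1,2,0,1,1,1,3,1,0,0,1,2,2,0,1]
Step 14: delete h at [0, 3, 24, 37] -> counters=[0,2,0,1,0,2,1,0,0,0,3,3,0,0,2,0,2,0,1,1,1,4,0,0,1,1,0,1,2,0,1,1,1,3,1,0,0,0,2,2,0,1]
Step 15: insert lvc at [10, 25, 39, 41] -> counters=[0,2,0,1,0,2,1,0,0,0,4,3,0,0,2,0,2,0,1,1,1,4,0,0,1,2,0,1,2,0,1,1,1,3,1,0,0,0,2,3,0,2]
Step 16: delete nk at [1, 10, 28, 33] -> counters=[0,1,0,1,0,2,1,0,0,0,3,3,0,0,2,0,2,0,1,1,1,4,0,0,1,2,0,1,1,0,1,1,1,2,1,0,0,0,2,3,0,2]
Step 17: insert h at [0, 3, 24, 37] -> counters=[1,1,0,2,0,2,1,0,0,0,3,3,0,0,2,0,2,0,1,1,1,4,0,0,2,2,0,1,1,0,1,1,1,2,1,0,0,1,2,3,0,2]
Step 18: delete kyx at [11, 14, 31, 33] -> counters=[1,1,0,2,0,2,1,0,0,0,3,2,0,0,1,0,2,0,1,1,1,4,0,0,2,2,0,1,1,0,1,0,1,1,1,0,0,1,2,3,0,2]
Step 19: insert qha at [3, 5, 20, 34] -> counters=[1,1,0,3,0,3,1,0,0,0,3,2,0,0,1,0,2,0,1,1,2,4,0,0,2,2,0,1,1,0,1,0,1,1,2,0,0,1,2,3,0,2]
Final counters=[1,1,0,3,0,3,1,0,0,0,3,2,0,0,1,0,2,0,1,1,2,4,0,0,2,2,0,1,1,0,1,0,1,1,2,0,0,1,2,3,0,2] -> counters[20]=2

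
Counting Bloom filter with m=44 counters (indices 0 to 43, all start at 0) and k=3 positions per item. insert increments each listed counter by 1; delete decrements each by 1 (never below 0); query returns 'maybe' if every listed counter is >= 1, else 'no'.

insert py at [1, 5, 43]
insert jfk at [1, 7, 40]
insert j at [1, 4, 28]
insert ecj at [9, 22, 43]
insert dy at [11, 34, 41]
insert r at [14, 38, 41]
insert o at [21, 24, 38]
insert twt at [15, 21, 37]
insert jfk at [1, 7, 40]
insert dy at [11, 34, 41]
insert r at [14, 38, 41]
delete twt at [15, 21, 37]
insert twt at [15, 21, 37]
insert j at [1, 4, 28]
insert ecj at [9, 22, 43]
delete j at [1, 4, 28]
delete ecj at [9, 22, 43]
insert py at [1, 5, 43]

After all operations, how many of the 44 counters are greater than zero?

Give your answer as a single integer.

Step 1: insert py at [1, 5, 43] -> counters=[0,1,0,0,0,1,0,0,0,0,0,0,0,0,0,0,0,0,0,0,0,0,0,0,0,0,0,0,0,0,0,0,0,0,0,0,0,0,0,0,0,0,0,1]
Step 2: insert jfk at [1, 7, 40] -> counters=[0,2,0,0,0,1,0,1,0,0,0,0,0,0,0,0,0,0,0,0,0,0,0,0,0,0,0,0,0,0,0,0,0,0,0,0,0,0,0,0,1,0,0,1]
Step 3: insert j at [1, 4, 28] -> counters=[0,3,0,0,1,1,0,1,0,0,0,0,0,0,0,0,0,0,0,0,0,0,0,0,0,0,0,0,1,0,0,0,0,0,0,0,0,0,0,0,1,0,0,1]
Step 4: insert ecj at [9, 22, 43] -> counters=[0,3,0,0,1,1,0,1,0,1,0,0,0,0,0,0,0,0,0,0,0,0,1,0,0,0,0,0,1,0,0,0,0,0,0,0,0,0,0,0,1,0,0,2]
Step 5: insert dy at [11, 34, 41] -> counters=[0,3,0,0,1,1,0,1,0,1,0,1,0,0,0,0,0,0,0,0,0,0,1,0,0,0,0,0,1,0,0,0,0,0,1,0,0,0,0,0,1,1,0,2]
Step 6: insert r at [14, 38, 41] -> counters=[0,3,0,0,1,1,0,1,0,1,0,1,0,0,1,0,0,0,0,0,0,0,1,0,0,0,0,0,1,0,0,0,0,0,1,0,0,0,1,0,1,2,0,2]
Step 7: insert o at [21, 24, 38] -> counters=[0,3,0,0,1,1,0,1,0,1,0,1,0,0,1,0,0,0,0,0,0,1,1,0,1,0,0,0,1,0,0,0,0,0,1,0,0,0,2,0,1,2,0,2]
Step 8: insert twt at [15, 21, 37] -> counters=[0,3,0,0,1,1,0,1,0,1,0,1,0,0,1,1,0,0,0,0,0,2,1,0,1,0,0,0,1,0,0,0,0,0,1,0,0,1,2,0,1,2,0,2]
Step 9: insert jfk at [1, 7, 40] -> counters=[0,4,0,0,1,1,0,2,0,1,0,1,0,0,1,1,0,0,0,0,0,2,1,0,1,0,0,0,1,0,0,0,0,0,1,0,0,1,2,0,2,2,0,2]
Step 10: insert dy at [11, 34, 41] -> counters=[0,4,0,0,1,1,0,2,0,1,0,2,0,0,1,1,0,0,0,0,0,2,1,0,1,0,0,0,1,0,0,0,0,0,2,0,0,1,2,0,2,3,0,2]
Step 11: insert r at [14, 38, 41] -> counters=[0,4,0,0,1,1,0,2,0,1,0,2,0,0,2,1,0,0,0,0,0,2,1,0,1,0,0,0,1,0,0,0,0,0,2,0,0,1,3,0,2,4,0,2]
Step 12: delete twt at [15, 21, 37] -> counters=[0,4,0,0,1,1,0,2,0,1,0,2,0,0,2,0,0,0,0,0,0,1,1,0,1,0,0,0,1,0,0,0,0,0,2,0,0,0,3,0,2,4,0,2]
Step 13: insert twt at [15, 21, 37] -> counters=[0,4,0,0,1,1,0,2,0,1,0,2,0,0,2,1,0,0,0,0,0,2,1,0,1,0,0,0,1,0,0,0,0,0,2,0,0,1,3,0,2,4,0,2]
Step 14: insert j at [1, 4, 28] -> counters=[0,5,0,0,2,1,0,2,0,1,0,2,0,0,2,1,0,0,0,0,0,2,1,0,1,0,0,0,2,0,0,0,0,0,2,0,0,1,3,0,2,4,0,2]
Step 15: insert ecj at [9, 22, 43] -> counters=[0,5,0,0,2,1,0,2,0,2,0,2,0,0,2,1,0,0,0,0,0,2,2,0,1,0,0,0,2,0,0,0,0,0,2,0,0,1,3,0,2,4,0,3]
Step 16: delete j at [1, 4, 28] -> counters=[0,4,0,0,1,1,0,2,0,2,0,2,0,0,2,1,0,0,0,0,0,2,2,0,1,0,0,0,1,0,0,0,0,0,2,0,0,1,3,0,2,4,0,3]
Step 17: delete ecj at [9, 22, 43] -> counters=[0,4,0,0,1,1,0,2,0,1,0,2,0,0,2,1,0,0,0,0,0,2,1,0,1,0,0,0,1,0,0,0,0,0,2,0,0,1,3,0,2,4,0,2]
Step 18: insert py at [1, 5, 43] -> counters=[0,5,0,0,1,2,0,2,0,1,0,2,0,0,2,1,0,0,0,0,0,2,1,0,1,0,0,0,1,0,0,0,0,0,2,0,0,1,3,0,2,4,0,3]
Final counters=[0,5,0,0,1,2,0,2,0,1,0,2,0,0,2,1,0,0,0,0,0,2,1,0,1,0,0,0,1,0,0,0,0,0,2,0,0,1,3,0,2,4,0,3] -> 18 nonzero

Answer: 18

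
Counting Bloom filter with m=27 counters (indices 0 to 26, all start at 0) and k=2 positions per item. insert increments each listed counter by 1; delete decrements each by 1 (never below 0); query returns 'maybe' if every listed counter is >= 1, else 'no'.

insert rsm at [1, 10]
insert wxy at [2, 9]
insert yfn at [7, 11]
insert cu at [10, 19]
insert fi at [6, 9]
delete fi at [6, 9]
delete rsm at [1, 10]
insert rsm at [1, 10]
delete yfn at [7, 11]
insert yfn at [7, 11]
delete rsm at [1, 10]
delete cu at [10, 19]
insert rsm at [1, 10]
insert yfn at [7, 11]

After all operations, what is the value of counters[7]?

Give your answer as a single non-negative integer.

Answer: 2

Derivation:
Step 1: insert rsm at [1, 10] -> counters=[0,1,0,0,0,0,0,0,0,0,1,0,0,0,0,0,0,0,0,0,0,0,0,0,0,0,0]
Step 2: insert wxy at [2, 9] -> counters=[0,1,1,0,0,0,0,0,0,1,1,0,0,0,0,0,0,0,0,0,0,0,0,0,0,0,0]
Step 3: insert yfn at [7, 11] -> counters=[0,1,1,0,0,0,0,1,0,1,1,1,0,0,0,0,0,0,0,0,0,0,0,0,0,0,0]
Step 4: insert cu at [10, 19] -> counters=[0,1,1,0,0,0,0,1,0,1,2,1,0,0,0,0,0,0,0,1,0,0,0,0,0,0,0]
Step 5: insert fi at [6, 9] -> counters=[0,1,1,0,0,0,1,1,0,2,2,1,0,0,0,0,0,0,0,1,0,0,0,0,0,0,0]
Step 6: delete fi at [6, 9] -> counters=[0,1,1,0,0,0,0,1,0,1,2,1,0,0,0,0,0,0,0,1,0,0,0,0,0,0,0]
Step 7: delete rsm at [1, 10] -> counters=[0,0,1,0,0,0,0,1,0,1,1,1,0,0,0,0,0,0,0,1,0,0,0,0,0,0,0]
Step 8: insert rsm at [1, 10] -> counters=[0,1,1,0,0,0,0,1,0,1,2,1,0,0,0,0,0,0,0,1,0,0,0,0,0,0,0]
Step 9: delete yfn at [7, 11] -> counters=[0,1,1,0,0,0,0,0,0,1,2,0,0,0,0,0,0,0,0,1,0,0,0,0,0,0,0]
Step 10: insert yfn at [7, 11] -> counters=[0,1,1,0,0,0,0,1,0,1,2,1,0,0,0,0,0,0,0,1,0,0,0,0,0,0,0]
Step 11: delete rsm at [1, 10] -> counters=[0,0,1,0,0,0,0,1,0,1,1,1,0,0,0,0,0,0,0,1,0,0,0,0,0,0,0]
Step 12: delete cu at [10, 19] -> counters=[0,0,1,0,0,0,0,1,0,1,0,1,0,0,0,0,0,0,0,0,0,0,0,0,0,0,0]
Step 13: insert rsm at [1, 10] -> counters=[0,1,1,0,0,0,0,1,0,1,1,1,0,0,0,0,0,0,0,0,0,0,0,0,0,0,0]
Step 14: insert yfn at [7, 11] -> counters=[0,1,1,0,0,0,0,2,0,1,1,2,0,0,0,0,0,0,0,0,0,0,0,0,0,0,0]
Final counters=[0,1,1,0,0,0,0,2,0,1,1,2,0,0,0,0,0,0,0,0,0,0,0,0,0,0,0] -> counters[7]=2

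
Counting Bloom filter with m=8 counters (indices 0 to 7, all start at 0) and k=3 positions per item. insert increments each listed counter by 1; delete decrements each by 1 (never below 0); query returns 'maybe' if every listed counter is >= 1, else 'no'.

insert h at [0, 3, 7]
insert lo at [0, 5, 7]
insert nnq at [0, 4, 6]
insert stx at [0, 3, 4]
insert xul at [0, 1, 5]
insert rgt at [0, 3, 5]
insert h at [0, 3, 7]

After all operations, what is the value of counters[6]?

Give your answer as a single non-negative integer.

Step 1: insert h at [0, 3, 7] -> counters=[1,0,0,1,0,0,0,1]
Step 2: insert lo at [0, 5, 7] -> counters=[2,0,0,1,0,1,0,2]
Step 3: insert nnq at [0, 4, 6] -> counters=[3,0,0,1,1,1,1,2]
Step 4: insert stx at [0, 3, 4] -> counters=[4,0,0,2,2,1,1,2]
Step 5: insert xul at [0, 1, 5] -> counters=[5,1,0,2,2,2,1,2]
Step 6: insert rgt at [0, 3, 5] -> counters=[6,1,0,3,2,3,1,2]
Step 7: insert h at [0, 3, 7] -> counters=[7,1,0,4,2,3,1,3]
Final counters=[7,1,0,4,2,3,1,3] -> counters[6]=1

Answer: 1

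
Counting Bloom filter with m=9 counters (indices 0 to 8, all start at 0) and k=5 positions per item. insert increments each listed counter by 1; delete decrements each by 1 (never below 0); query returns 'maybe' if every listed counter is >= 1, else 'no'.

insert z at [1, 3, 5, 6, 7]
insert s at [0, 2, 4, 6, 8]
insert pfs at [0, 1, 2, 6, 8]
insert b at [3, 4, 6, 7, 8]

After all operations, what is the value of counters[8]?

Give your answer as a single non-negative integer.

Step 1: insert z at [1, 3, 5, 6, 7] -> counters=[0,1,0,1,0,1,1,1,0]
Step 2: insert s at [0, 2, 4, 6, 8] -> counters=[1,1,1,1,1,1,2,1,1]
Step 3: insert pfs at [0, 1, 2, 6, 8] -> counters=[2,2,2,1,1,1,3,1,2]
Step 4: insert b at [3, 4, 6, 7, 8] -> counters=[2,2,2,2,2,1,4,2,3]
Final counters=[2,2,2,2,2,1,4,2,3] -> counters[8]=3

Answer: 3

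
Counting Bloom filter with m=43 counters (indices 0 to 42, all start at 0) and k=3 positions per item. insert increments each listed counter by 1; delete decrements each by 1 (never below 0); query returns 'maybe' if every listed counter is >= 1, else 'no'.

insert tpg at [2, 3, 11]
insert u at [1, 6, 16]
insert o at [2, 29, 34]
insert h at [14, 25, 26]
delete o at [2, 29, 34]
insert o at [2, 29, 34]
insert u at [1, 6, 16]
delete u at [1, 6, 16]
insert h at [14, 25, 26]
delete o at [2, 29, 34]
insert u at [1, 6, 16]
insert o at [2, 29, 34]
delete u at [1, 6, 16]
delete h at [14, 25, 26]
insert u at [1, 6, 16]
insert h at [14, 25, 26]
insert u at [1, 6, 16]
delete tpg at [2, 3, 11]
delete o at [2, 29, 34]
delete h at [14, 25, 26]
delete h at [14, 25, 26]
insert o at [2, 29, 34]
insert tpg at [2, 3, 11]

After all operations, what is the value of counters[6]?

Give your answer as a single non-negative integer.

Answer: 3

Derivation:
Step 1: insert tpg at [2, 3, 11] -> counters=[0,0,1,1,0,0,0,0,0,0,0,1,0,0,0,0,0,0,0,0,0,0,0,0,0,0,0,0,0,0,0,0,0,0,0,0,0,0,0,0,0,0,0]
Step 2: insert u at [1, 6, 16] -> counters=[0,1,1,1,0,0,1,0,0,0,0,1,0,0,0,0,1,0,0,0,0,0,0,0,0,0,0,0,0,0,0,0,0,0,0,0,0,0,0,0,0,0,0]
Step 3: insert o at [2, 29, 34] -> counters=[0,1,2,1,0,0,1,0,0,0,0,1,0,0,0,0,1,0,0,0,0,0,0,0,0,0,0,0,0,1,0,0,0,0,1,0,0,0,0,0,0,0,0]
Step 4: insert h at [14, 25, 26] -> counters=[0,1,2,1,0,0,1,0,0,0,0,1,0,0,1,0,1,0,0,0,0,0,0,0,0,1,1,0,0,1,0,0,0,0,1,0,0,0,0,0,0,0,0]
Step 5: delete o at [2, 29, 34] -> counters=[0,1,1,1,0,0,1,0,0,0,0,1,0,0,1,0,1,0,0,0,0,0,0,0,0,1,1,0,0,0,0,0,0,0,0,0,0,0,0,0,0,0,0]
Step 6: insert o at [2, 29, 34] -> counters=[0,1,2,1,0,0,1,0,0,0,0,1,0,0,1,0,1,0,0,0,0,0,0,0,0,1,1,0,0,1,0,0,0,0,1,0,0,0,0,0,0,0,0]
Step 7: insert u at [1, 6, 16] -> counters=[0,2,2,1,0,0,2,0,0,0,0,1,0,0,1,0,2,0,0,0,0,0,0,0,0,1,1,0,0,1,0,0,0,0,1,0,0,0,0,0,0,0,0]
Step 8: delete u at [1, 6, 16] -> counters=[0,1,2,1,0,0,1,0,0,0,0,1,0,0,1,0,1,0,0,0,0,0,0,0,0,1,1,0,0,1,0,0,0,0,1,0,0,0,0,0,0,0,0]
Step 9: insert h at [14, 25, 26] -> counters=[0,1,2,1,0,0,1,0,0,0,0,1,0,0,2,0,1,0,0,0,0,0,0,0,0,2,2,0,0,1,0,0,0,0,1,0,0,0,0,0,0,0,0]
Step 10: delete o at [2, 29, 34] -> counters=[0,1,1,1,0,0,1,0,0,0,0,1,0,0,2,0,1,0,0,0,0,0,0,0,0,2,2,0,0,0,0,0,0,0,0,0,0,0,0,0,0,0,0]
Step 11: insert u at [1, 6, 16] -> counters=[0,2,1,1,0,0,2,0,0,0,0,1,0,0,2,0,2,0,0,0,0,0,0,0,0,2,2,0,0,0,0,0,0,0,0,0,0,0,0,0,0,0,0]
Step 12: insert o at [2, 29, 34] -> counters=[0,2,2,1,0,0,2,0,0,0,0,1,0,0,2,0,2,0,0,0,0,0,0,0,0,2,2,0,0,1,0,0,0,0,1,0,0,0,0,0,0,0,0]
Step 13: delete u at [1, 6, 16] -> counters=[0,1,2,1,0,0,1,0,0,0,0,1,0,0,2,0,1,0,0,0,0,0,0,0,0,2,2,0,0,1,0,0,0,0,1,0,0,0,0,0,0,0,0]
Step 14: delete h at [14, 25, 26] -> counters=[0,1,2,1,0,0,1,0,0,0,0,1,0,0,1,0,1,0,0,0,0,0,0,0,0,1,1,0,0,1,0,0,0,0,1,0,0,0,0,0,0,0,0]
Step 15: insert u at [1, 6, 16] -> counters=[0,2,2,1,0,0,2,0,0,0,0,1,0,0,1,0,2,0,0,0,0,0,0,0,0,1,1,0,0,1,0,0,0,0,1,0,0,0,0,0,0,0,0]
Step 16: insert h at [14, 25, 26] -> counters=[0,2,2,1,0,0,2,0,0,0,0,1,0,0,2,0,2,0,0,0,0,0,0,0,0,2,2,0,0,1,0,0,0,0,1,0,0,0,0,0,0,0,0]
Step 17: insert u at [1, 6, 16] -> counters=[0,3,2,1,0,0,3,0,0,0,0,1,0,0,2,0,3,0,0,0,0,0,0,0,0,2,2,0,0,1,0,0,0,0,1,0,0,0,0,0,0,0,0]
Step 18: delete tpg at [2, 3, 11] -> counters=[0,3,1,0,0,0,3,0,0,0,0,0,0,0,2,0,3,0,0,0,0,0,0,0,0,2,2,0,0,1,0,0,0,0,1,0,0,0,0,0,0,0,0]
Step 19: delete o at [2, 29, 34] -> counters=[0,3,0,0,0,0,3,0,0,0,0,0,0,0,2,0,3,0,0,0,0,0,0,0,0,2,2,0,0,0,0,0,0,0,0,0,0,0,0,0,0,0,0]
Step 20: delete h at [14, 25, 26] -> counters=[0,3,0,0,0,0,3,0,0,0,0,0,0,0,1,0,3,0,0,0,0,0,0,0,0,1,1,0,0,0,0,0,0,0,0,0,0,0,0,0,0,0,0]
Step 21: delete h at [14, 25, 26] -> counters=[0,3,0,0,0,0,3,0,0,0,0,0,0,0,0,0,3,0,0,0,0,0,0,0,0,0,0,0,0,0,0,0,0,0,0,0,0,0,0,0,0,0,0]
Step 22: insert o at [2, 29, 34] -> counters=[0,3,1,0,0,0,3,0,0,0,0,0,0,0,0,0,3,0,0,0,0,0,0,0,0,0,0,0,0,1,0,0,0,0,1,0,0,0,0,0,0,0,0]
Step 23: insert tpg at [2, 3, 11] -> counters=[0,3,2,1,0,0,3,0,0,0,0,1,0,0,0,0,3,0,0,0,0,0,0,0,0,0,0,0,0,1,0,0,0,0,1,0,0,0,0,0,0,0,0]
Final counters=[0,3,2,1,0,0,3,0,0,0,0,1,0,0,0,0,3,0,0,0,0,0,0,0,0,0,0,0,0,1,0,0,0,0,1,0,0,0,0,0,0,0,0] -> counters[6]=3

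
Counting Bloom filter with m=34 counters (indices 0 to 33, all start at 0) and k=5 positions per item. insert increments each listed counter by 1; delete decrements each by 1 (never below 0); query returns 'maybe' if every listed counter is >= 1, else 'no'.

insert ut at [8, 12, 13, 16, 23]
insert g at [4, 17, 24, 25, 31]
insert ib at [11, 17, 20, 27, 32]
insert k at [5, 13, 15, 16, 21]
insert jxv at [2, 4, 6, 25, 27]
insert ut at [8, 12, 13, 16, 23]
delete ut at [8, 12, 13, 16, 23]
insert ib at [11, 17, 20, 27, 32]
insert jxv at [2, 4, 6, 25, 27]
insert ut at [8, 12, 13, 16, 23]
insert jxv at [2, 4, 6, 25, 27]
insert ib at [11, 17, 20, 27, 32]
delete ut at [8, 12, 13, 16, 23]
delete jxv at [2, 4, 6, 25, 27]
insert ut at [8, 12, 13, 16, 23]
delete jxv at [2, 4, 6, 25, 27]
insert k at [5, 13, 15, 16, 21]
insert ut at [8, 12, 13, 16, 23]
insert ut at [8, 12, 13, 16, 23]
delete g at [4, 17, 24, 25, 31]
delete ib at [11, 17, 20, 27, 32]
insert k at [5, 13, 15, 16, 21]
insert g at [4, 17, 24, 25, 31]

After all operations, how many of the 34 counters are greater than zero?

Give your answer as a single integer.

Step 1: insert ut at [8, 12, 13, 16, 23] -> counters=[0,0,0,0,0,0,0,0,1,0,0,0,1,1,0,0,1,0,0,0,0,0,0,1,0,0,0,0,0,0,0,0,0,0]
Step 2: insert g at [4, 17, 24, 25, 31] -> counters=[0,0,0,0,1,0,0,0,1,0,0,0,1,1,0,0,1,1,0,0,0,0,0,1,1,1,0,0,0,0,0,1,0,0]
Step 3: insert ib at [11, 17, 20, 27, 32] -> counters=[0,0,0,0,1,0,0,0,1,0,0,1,1,1,0,0,1,2,0,0,1,0,0,1,1,1,0,1,0,0,0,1,1,0]
Step 4: insert k at [5, 13, 15, 16, 21] -> counters=[0,0,0,0,1,1,0,0,1,0,0,1,1,2,0,1,2,2,0,0,1,1,0,1,1,1,0,1,0,0,0,1,1,0]
Step 5: insert jxv at [2, 4, 6, 25, 27] -> counters=[0,0,1,0,2,1,1,0,1,0,0,1,1,2,0,1,2,2,0,0,1,1,0,1,1,2,0,2,0,0,0,1,1,0]
Step 6: insert ut at [8, 12, 13, 16, 23] -> counters=[0,0,1,0,2,1,1,0,2,0,0,1,2,3,0,1,3,2,0,0,1,1,0,2,1,2,0,2,0,0,0,1,1,0]
Step 7: delete ut at [8, 12, 13, 16, 23] -> counters=[0,0,1,0,2,1,1,0,1,0,0,1,1,2,0,1,2,2,0,0,1,1,0,1,1,2,0,2,0,0,0,1,1,0]
Step 8: insert ib at [11, 17, 20, 27, 32] -> counters=[0,0,1,0,2,1,1,0,1,0,0,2,1,2,0,1,2,3,0,0,2,1,0,1,1,2,0,3,0,0,0,1,2,0]
Step 9: insert jxv at [2, 4, 6, 25, 27] -> counters=[0,0,2,0,3,1,2,0,1,0,0,2,1,2,0,1,2,3,0,0,2,1,0,1,1,3,0,4,0,0,0,1,2,0]
Step 10: insert ut at [8, 12, 13, 16, 23] -> counters=[0,0,2,0,3,1,2,0,2,0,0,2,2,3,0,1,3,3,0,0,2,1,0,2,1,3,0,4,0,0,0,1,2,0]
Step 11: insert jxv at [2, 4, 6, 25, 27] -> counters=[0,0,3,0,4,1,3,0,2,0,0,2,2,3,0,1,3,3,0,0,2,1,0,2,1,4,0,5,0,0,0,1,2,0]
Step 12: insert ib at [11, 17, 20, 27, 32] -> counters=[0,0,3,0,4,1,3,0,2,0,0,3,2,3,0,1,3,4,0,0,3,1,0,2,1,4,0,6,0,0,0,1,3,0]
Step 13: delete ut at [8, 12, 13, 16, 23] -> counters=[0,0,3,0,4,1,3,0,1,0,0,3,1,2,0,1,2,4,0,0,3,1,0,1,1,4,0,6,0,0,0,1,3,0]
Step 14: delete jxv at [2, 4, 6, 25, 27] -> counters=[0,0,2,0,3,1,2,0,1,0,0,3,1,2,0,1,2,4,0,0,3,1,0,1,1,3,0,5,0,0,0,1,3,0]
Step 15: insert ut at [8, 12, 13, 16, 23] -> counters=[0,0,2,0,3,1,2,0,2,0,0,3,2,3,0,1,3,4,0,0,3,1,0,2,1,3,0,5,0,0,0,1,3,0]
Step 16: delete jxv at [2, 4, 6, 25, 27] -> counters=[0,0,1,0,2,1,1,0,2,0,0,3,2,3,0,1,3,4,0,0,3,1,0,2,1,2,0,4,0,0,0,1,3,0]
Step 17: insert k at [5, 13, 15, 16, 21] -> counters=[0,0,1,0,2,2,1,0,2,0,0,3,2,4,0,2,4,4,0,0,3,2,0,2,1,2,0,4,0,0,0,1,3,0]
Step 18: insert ut at [8, 12, 13, 16, 23] -> counters=[0,0,1,0,2,2,1,0,3,0,0,3,3,5,0,2,5,4,0,0,3,2,0,3,1,2,0,4,0,0,0,1,3,0]
Step 19: insert ut at [8, 12, 13, 16, 23] -> counters=[0,0,1,0,2,2,1,0,4,0,0,3,4,6,0,2,6,4,0,0,3,2,0,4,1,2,0,4,0,0,0,1,3,0]
Step 20: delete g at [4, 17, 24, 25, 31] -> counters=[0,0,1,0,1,2,1,0,4,0,0,3,4,6,0,2,6,3,0,0,3,2,0,4,0,1,0,4,0,0,0,0,3,0]
Step 21: delete ib at [11, 17, 20, 27, 32] -> counters=[0,0,1,0,1,2,1,0,4,0,0,2,4,6,0,2,6,2,0,0,2,2,0,4,0,1,0,3,0,0,0,0,2,0]
Step 22: insert k at [5, 13, 15, 16, 21] -> counters=[0,0,1,0,1,3,1,0,4,0,0,2,4,7,0,3,7,2,0,0,2,3,0,4,0,1,0,3,0,0,0,0,2,0]
Step 23: insert g at [4, 17, 24, 25, 31] -> counters=[0,0,1,0,2,3,1,0,4,0,0,2,4,7,0,3,7,3,0,0,2,3,0,4,1,2,0,3,0,0,0,1,2,0]
Final counters=[0,0,1,0,2,3,1,0,4,0,0,2,4,7,0,3,7,3,0,0,2,3,0,4,1,2,0,3,0,0,0,1,2,0] -> 19 nonzero

Answer: 19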